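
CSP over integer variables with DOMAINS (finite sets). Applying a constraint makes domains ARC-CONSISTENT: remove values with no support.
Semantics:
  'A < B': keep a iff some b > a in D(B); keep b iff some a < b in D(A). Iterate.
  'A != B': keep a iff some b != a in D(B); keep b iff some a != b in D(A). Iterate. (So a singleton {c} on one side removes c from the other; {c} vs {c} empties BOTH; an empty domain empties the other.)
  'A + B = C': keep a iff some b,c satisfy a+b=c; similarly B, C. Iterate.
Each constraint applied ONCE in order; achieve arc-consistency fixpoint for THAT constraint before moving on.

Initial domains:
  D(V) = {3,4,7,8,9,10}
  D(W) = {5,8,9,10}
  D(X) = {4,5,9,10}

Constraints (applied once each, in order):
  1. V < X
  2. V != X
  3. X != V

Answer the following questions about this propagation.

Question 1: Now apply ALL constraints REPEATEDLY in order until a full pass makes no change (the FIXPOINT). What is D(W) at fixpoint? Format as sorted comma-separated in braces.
Answer: {5,8,9,10}

Derivation:
pass 0 (initial): D(W)={5,8,9,10}
pass 1: V {3,4,7,8,9,10}->{3,4,7,8,9}
pass 2: no change
Fixpoint after 2 passes: D(W) = {5,8,9,10}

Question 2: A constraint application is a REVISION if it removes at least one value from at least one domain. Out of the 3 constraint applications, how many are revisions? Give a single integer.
Constraint 1 (V < X) on D(V)={3,4,7,8,9,10} D(X)={4,5,9,10}: V {3,4,7,8,9,10}->{3,4,7,8,9} => REVISION
Constraint 2 (V != X) on D(V)={3,4,7,8,9} D(X)={4,5,9,10}: no change => not a revision
Constraint 3 (X != V) on D(X)={4,5,9,10} D(V)={3,4,7,8,9}: no change => not a revision
Total revisions = 1

Answer: 1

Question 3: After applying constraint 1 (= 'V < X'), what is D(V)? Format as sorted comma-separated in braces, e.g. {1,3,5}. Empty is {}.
Constraint 1 (V < X) on D(V)={3,4,7,8,9,10} D(X)={4,5,9,10}: V {3,4,7,8,9,10}->{3,4,7,8,9}
So after constraint 1: D(V) = {3,4,7,8,9}

Answer: {3,4,7,8,9}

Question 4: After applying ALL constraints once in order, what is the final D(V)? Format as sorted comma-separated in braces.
Answer: {3,4,7,8,9}

Derivation:
Constraint 1 (V < X) on D(V)={3,4,7,8,9,10} D(X)={4,5,9,10}: V {3,4,7,8,9,10}->{3,4,7,8,9}
Constraint 2 (V != X) on D(V)={3,4,7,8,9} D(X)={4,5,9,10}: no change
Constraint 3 (X != V) on D(X)={4,5,9,10} D(V)={3,4,7,8,9}: no change
So after all 3 constraints: D(V) = {3,4,7,8,9}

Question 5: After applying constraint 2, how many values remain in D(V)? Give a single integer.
Constraint 1 (V < X) on D(V)={3,4,7,8,9,10} D(X)={4,5,9,10}: V {3,4,7,8,9,10}->{3,4,7,8,9}
Constraint 2 (V != X) on D(V)={3,4,7,8,9} D(X)={4,5,9,10}: no change
So after constraint 2: D(V)={3,4,7,8,9}, size = 5

Answer: 5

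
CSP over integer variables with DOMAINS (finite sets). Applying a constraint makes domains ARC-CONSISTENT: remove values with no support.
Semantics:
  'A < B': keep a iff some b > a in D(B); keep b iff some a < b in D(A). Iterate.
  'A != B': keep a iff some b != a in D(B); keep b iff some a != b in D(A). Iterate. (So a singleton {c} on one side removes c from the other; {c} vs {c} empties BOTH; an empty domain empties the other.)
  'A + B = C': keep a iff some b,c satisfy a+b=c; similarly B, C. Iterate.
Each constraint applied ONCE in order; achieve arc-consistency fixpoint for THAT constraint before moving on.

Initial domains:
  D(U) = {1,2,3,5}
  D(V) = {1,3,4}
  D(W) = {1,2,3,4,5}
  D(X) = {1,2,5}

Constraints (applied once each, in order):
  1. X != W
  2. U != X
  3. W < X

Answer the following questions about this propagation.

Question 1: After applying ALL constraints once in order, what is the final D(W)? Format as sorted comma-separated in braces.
Constraint 1 (X != W) on D(X)={1,2,5} D(W)={1,2,3,4,5}: no change
Constraint 2 (U != X) on D(U)={1,2,3,5} D(X)={1,2,5}: no change
Constraint 3 (W < X) on D(W)={1,2,3,4,5} D(X)={1,2,5}: W {1,2,3,4,5}->{1,2,3,4}; X {1,2,5}->{2,5}
So after all 3 constraints: D(W) = {1,2,3,4}

Answer: {1,2,3,4}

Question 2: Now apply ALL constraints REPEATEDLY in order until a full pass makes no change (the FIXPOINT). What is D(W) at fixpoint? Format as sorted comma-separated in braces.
pass 0 (initial): D(W)={1,2,3,4,5}
pass 1: W {1,2,3,4,5}->{1,2,3,4}; X {1,2,5}->{2,5}
pass 2: no change
Fixpoint after 2 passes: D(W) = {1,2,3,4}

Answer: {1,2,3,4}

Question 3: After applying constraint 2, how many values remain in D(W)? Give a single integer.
Answer: 5

Derivation:
Constraint 1 (X != W) on D(X)={1,2,5} D(W)={1,2,3,4,5}: no change
Constraint 2 (U != X) on D(U)={1,2,3,5} D(X)={1,2,5}: no change
So after constraint 2: D(W)={1,2,3,4,5}, size = 5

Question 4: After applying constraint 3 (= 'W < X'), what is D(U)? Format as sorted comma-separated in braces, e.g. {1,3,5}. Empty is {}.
Constraint 1 (X != W) on D(X)={1,2,5} D(W)={1,2,3,4,5}: no change
Constraint 2 (U != X) on D(U)={1,2,3,5} D(X)={1,2,5}: no change
Constraint 3 (W < X) on D(W)={1,2,3,4,5} D(X)={1,2,5}: W {1,2,3,4,5}->{1,2,3,4}; X {1,2,5}->{2,5}
So after constraint 3: D(U) = {1,2,3,5}

Answer: {1,2,3,5}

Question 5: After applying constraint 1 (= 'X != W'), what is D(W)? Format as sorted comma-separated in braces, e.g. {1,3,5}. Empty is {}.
Answer: {1,2,3,4,5}

Derivation:
Constraint 1 (X != W) on D(X)={1,2,5} D(W)={1,2,3,4,5}: no change
So after constraint 1: D(W) = {1,2,3,4,5}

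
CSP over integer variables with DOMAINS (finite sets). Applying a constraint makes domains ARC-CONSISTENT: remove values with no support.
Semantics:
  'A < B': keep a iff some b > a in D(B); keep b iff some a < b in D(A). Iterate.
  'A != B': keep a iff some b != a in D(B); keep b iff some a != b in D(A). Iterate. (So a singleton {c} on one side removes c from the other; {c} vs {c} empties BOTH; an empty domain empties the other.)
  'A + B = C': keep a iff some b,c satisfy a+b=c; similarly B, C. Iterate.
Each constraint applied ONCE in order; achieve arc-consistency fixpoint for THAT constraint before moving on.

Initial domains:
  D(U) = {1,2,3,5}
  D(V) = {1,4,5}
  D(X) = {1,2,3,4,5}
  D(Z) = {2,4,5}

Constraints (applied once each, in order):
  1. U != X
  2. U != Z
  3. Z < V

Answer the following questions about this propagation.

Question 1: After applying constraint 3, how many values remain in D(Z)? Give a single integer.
Answer: 2

Derivation:
Constraint 1 (U != X) on D(U)={1,2,3,5} D(X)={1,2,3,4,5}: no change
Constraint 2 (U != Z) on D(U)={1,2,3,5} D(Z)={2,4,5}: no change
Constraint 3 (Z < V) on D(Z)={2,4,5} D(V)={1,4,5}: Z {2,4,5}->{2,4}; V {1,4,5}->{4,5}
So after constraint 3: D(Z)={2,4}, size = 2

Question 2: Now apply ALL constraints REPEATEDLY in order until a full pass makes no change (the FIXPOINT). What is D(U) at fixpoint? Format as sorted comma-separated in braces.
pass 0 (initial): D(U)={1,2,3,5}
pass 1: V {1,4,5}->{4,5}; Z {2,4,5}->{2,4}
pass 2: no change
Fixpoint after 2 passes: D(U) = {1,2,3,5}

Answer: {1,2,3,5}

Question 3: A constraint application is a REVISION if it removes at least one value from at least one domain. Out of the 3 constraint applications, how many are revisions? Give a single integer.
Answer: 1

Derivation:
Constraint 1 (U != X) on D(U)={1,2,3,5} D(X)={1,2,3,4,5}: no change => not a revision
Constraint 2 (U != Z) on D(U)={1,2,3,5} D(Z)={2,4,5}: no change => not a revision
Constraint 3 (Z < V) on D(Z)={2,4,5} D(V)={1,4,5}: Z {2,4,5}->{2,4}; V {1,4,5}->{4,5} => REVISION
Total revisions = 1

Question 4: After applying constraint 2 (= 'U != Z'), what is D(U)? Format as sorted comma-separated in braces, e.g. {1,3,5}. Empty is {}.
Answer: {1,2,3,5}

Derivation:
Constraint 1 (U != X) on D(U)={1,2,3,5} D(X)={1,2,3,4,5}: no change
Constraint 2 (U != Z) on D(U)={1,2,3,5} D(Z)={2,4,5}: no change
So after constraint 2: D(U) = {1,2,3,5}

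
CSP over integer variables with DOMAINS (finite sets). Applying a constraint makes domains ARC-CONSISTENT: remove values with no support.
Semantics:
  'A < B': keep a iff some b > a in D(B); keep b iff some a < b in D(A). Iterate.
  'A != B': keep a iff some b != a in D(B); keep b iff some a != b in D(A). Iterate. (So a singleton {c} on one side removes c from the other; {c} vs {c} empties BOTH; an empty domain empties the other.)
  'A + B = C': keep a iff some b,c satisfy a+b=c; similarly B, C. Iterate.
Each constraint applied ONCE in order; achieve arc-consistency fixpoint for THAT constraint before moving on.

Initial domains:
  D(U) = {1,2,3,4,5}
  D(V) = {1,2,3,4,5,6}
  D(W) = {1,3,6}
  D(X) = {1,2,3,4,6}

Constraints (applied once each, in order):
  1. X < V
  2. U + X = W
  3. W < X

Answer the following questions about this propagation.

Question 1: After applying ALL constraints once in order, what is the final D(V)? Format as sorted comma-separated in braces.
Answer: {2,3,4,5,6}

Derivation:
Constraint 1 (X < V) on D(X)={1,2,3,4,6} D(V)={1,2,3,4,5,6}: X {1,2,3,4,6}->{1,2,3,4}; V {1,2,3,4,5,6}->{2,3,4,5,6}
Constraint 2 (U + X = W) on D(U)={1,2,3,4,5} D(X)={1,2,3,4} D(W)={1,3,6}: W {1,3,6}->{3,6}
Constraint 3 (W < X) on D(W)={3,6} D(X)={1,2,3,4}: W {3,6}->{3}; X {1,2,3,4}->{4}
So after all 3 constraints: D(V) = {2,3,4,5,6}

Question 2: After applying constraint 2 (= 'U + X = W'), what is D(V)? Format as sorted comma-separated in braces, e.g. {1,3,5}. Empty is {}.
Answer: {2,3,4,5,6}

Derivation:
Constraint 1 (X < V) on D(X)={1,2,3,4,6} D(V)={1,2,3,4,5,6}: X {1,2,3,4,6}->{1,2,3,4}; V {1,2,3,4,5,6}->{2,3,4,5,6}
Constraint 2 (U + X = W) on D(U)={1,2,3,4,5} D(X)={1,2,3,4} D(W)={1,3,6}: W {1,3,6}->{3,6}
So after constraint 2: D(V) = {2,3,4,5,6}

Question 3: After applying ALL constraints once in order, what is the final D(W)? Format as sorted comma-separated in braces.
Constraint 1 (X < V) on D(X)={1,2,3,4,6} D(V)={1,2,3,4,5,6}: X {1,2,3,4,6}->{1,2,3,4}; V {1,2,3,4,5,6}->{2,3,4,5,6}
Constraint 2 (U + X = W) on D(U)={1,2,3,4,5} D(X)={1,2,3,4} D(W)={1,3,6}: W {1,3,6}->{3,6}
Constraint 3 (W < X) on D(W)={3,6} D(X)={1,2,3,4}: W {3,6}->{3}; X {1,2,3,4}->{4}
So after all 3 constraints: D(W) = {3}

Answer: {3}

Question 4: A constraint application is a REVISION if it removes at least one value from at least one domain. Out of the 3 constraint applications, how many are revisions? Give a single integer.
Answer: 3

Derivation:
Constraint 1 (X < V) on D(X)={1,2,3,4,6} D(V)={1,2,3,4,5,6}: X {1,2,3,4,6}->{1,2,3,4}; V {1,2,3,4,5,6}->{2,3,4,5,6} => REVISION
Constraint 2 (U + X = W) on D(U)={1,2,3,4,5} D(X)={1,2,3,4} D(W)={1,3,6}: W {1,3,6}->{3,6} => REVISION
Constraint 3 (W < X) on D(W)={3,6} D(X)={1,2,3,4}: W {3,6}->{3}; X {1,2,3,4}->{4} => REVISION
Total revisions = 3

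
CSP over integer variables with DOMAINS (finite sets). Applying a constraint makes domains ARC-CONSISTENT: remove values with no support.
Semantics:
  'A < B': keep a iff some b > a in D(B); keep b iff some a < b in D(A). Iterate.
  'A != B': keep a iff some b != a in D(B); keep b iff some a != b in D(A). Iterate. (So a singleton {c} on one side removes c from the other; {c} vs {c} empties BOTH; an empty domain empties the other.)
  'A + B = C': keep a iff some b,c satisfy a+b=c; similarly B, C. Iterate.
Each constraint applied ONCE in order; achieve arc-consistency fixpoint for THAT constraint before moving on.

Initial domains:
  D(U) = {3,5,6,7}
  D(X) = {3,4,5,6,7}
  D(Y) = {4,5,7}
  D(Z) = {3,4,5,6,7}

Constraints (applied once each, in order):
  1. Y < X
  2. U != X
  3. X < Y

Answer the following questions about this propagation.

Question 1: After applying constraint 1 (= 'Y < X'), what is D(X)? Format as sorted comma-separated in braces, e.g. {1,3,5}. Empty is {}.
Constraint 1 (Y < X) on D(Y)={4,5,7} D(X)={3,4,5,6,7}: Y {4,5,7}->{4,5}; X {3,4,5,6,7}->{5,6,7}
So after constraint 1: D(X) = {5,6,7}

Answer: {5,6,7}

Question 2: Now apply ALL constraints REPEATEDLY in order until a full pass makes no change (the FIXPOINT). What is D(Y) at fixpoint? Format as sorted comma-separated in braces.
Answer: {}

Derivation:
pass 0 (initial): D(Y)={4,5,7}
pass 1: X {3,4,5,6,7}->{}; Y {4,5,7}->{}
pass 2: U {3,5,6,7}->{}
pass 3: no change
Fixpoint after 3 passes: D(Y) = {}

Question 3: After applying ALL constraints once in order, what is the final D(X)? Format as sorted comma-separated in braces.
Constraint 1 (Y < X) on D(Y)={4,5,7} D(X)={3,4,5,6,7}: Y {4,5,7}->{4,5}; X {3,4,5,6,7}->{5,6,7}
Constraint 2 (U != X) on D(U)={3,5,6,7} D(X)={5,6,7}: no change
Constraint 3 (X < Y) on D(X)={5,6,7} D(Y)={4,5}: X {5,6,7}->{}; Y {4,5}->{}
So after all 3 constraints: D(X) = {}

Answer: {}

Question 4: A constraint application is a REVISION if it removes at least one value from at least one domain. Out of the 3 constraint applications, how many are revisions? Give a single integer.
Answer: 2

Derivation:
Constraint 1 (Y < X) on D(Y)={4,5,7} D(X)={3,4,5,6,7}: Y {4,5,7}->{4,5}; X {3,4,5,6,7}->{5,6,7} => REVISION
Constraint 2 (U != X) on D(U)={3,5,6,7} D(X)={5,6,7}: no change => not a revision
Constraint 3 (X < Y) on D(X)={5,6,7} D(Y)={4,5}: X {5,6,7}->{}; Y {4,5}->{} => REVISION
Total revisions = 2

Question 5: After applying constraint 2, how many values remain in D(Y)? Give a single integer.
Answer: 2

Derivation:
Constraint 1 (Y < X) on D(Y)={4,5,7} D(X)={3,4,5,6,7}: Y {4,5,7}->{4,5}; X {3,4,5,6,7}->{5,6,7}
Constraint 2 (U != X) on D(U)={3,5,6,7} D(X)={5,6,7}: no change
So after constraint 2: D(Y)={4,5}, size = 2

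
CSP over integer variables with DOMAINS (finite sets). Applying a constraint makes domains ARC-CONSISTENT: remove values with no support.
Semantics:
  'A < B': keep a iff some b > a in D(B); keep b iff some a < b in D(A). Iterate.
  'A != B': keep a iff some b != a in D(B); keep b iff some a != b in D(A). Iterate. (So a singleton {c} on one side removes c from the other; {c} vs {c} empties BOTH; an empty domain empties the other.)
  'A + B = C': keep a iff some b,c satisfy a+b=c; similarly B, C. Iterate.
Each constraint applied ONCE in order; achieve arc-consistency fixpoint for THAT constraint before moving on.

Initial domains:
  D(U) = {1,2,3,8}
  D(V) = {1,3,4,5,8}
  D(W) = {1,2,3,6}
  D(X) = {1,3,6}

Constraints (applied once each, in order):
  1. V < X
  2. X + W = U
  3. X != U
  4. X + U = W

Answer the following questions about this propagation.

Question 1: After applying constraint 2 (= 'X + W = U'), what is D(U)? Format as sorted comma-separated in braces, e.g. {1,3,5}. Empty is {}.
Constraint 1 (V < X) on D(V)={1,3,4,5,8} D(X)={1,3,6}: V {1,3,4,5,8}->{1,3,4,5}; X {1,3,6}->{3,6}
Constraint 2 (X + W = U) on D(X)={3,6} D(W)={1,2,3,6} D(U)={1,2,3,8}: X {3,6}->{6}; W {1,2,3,6}->{2}; U {1,2,3,8}->{8}
So after constraint 2: D(U) = {8}

Answer: {8}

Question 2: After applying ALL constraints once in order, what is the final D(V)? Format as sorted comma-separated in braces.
Constraint 1 (V < X) on D(V)={1,3,4,5,8} D(X)={1,3,6}: V {1,3,4,5,8}->{1,3,4,5}; X {1,3,6}->{3,6}
Constraint 2 (X + W = U) on D(X)={3,6} D(W)={1,2,3,6} D(U)={1,2,3,8}: X {3,6}->{6}; W {1,2,3,6}->{2}; U {1,2,3,8}->{8}
Constraint 3 (X != U) on D(X)={6} D(U)={8}: no change
Constraint 4 (X + U = W) on D(X)={6} D(U)={8} D(W)={2}: X {6}->{}; U {8}->{}; W {2}->{}
So after all 4 constraints: D(V) = {1,3,4,5}

Answer: {1,3,4,5}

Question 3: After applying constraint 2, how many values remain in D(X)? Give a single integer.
Constraint 1 (V < X) on D(V)={1,3,4,5,8} D(X)={1,3,6}: V {1,3,4,5,8}->{1,3,4,5}; X {1,3,6}->{3,6}
Constraint 2 (X + W = U) on D(X)={3,6} D(W)={1,2,3,6} D(U)={1,2,3,8}: X {3,6}->{6}; W {1,2,3,6}->{2}; U {1,2,3,8}->{8}
So after constraint 2: D(X)={6}, size = 1

Answer: 1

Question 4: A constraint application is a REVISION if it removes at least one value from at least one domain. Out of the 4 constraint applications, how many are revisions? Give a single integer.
Answer: 3

Derivation:
Constraint 1 (V < X) on D(V)={1,3,4,5,8} D(X)={1,3,6}: V {1,3,4,5,8}->{1,3,4,5}; X {1,3,6}->{3,6} => REVISION
Constraint 2 (X + W = U) on D(X)={3,6} D(W)={1,2,3,6} D(U)={1,2,3,8}: X {3,6}->{6}; W {1,2,3,6}->{2}; U {1,2,3,8}->{8} => REVISION
Constraint 3 (X != U) on D(X)={6} D(U)={8}: no change => not a revision
Constraint 4 (X + U = W) on D(X)={6} D(U)={8} D(W)={2}: X {6}->{}; U {8}->{}; W {2}->{} => REVISION
Total revisions = 3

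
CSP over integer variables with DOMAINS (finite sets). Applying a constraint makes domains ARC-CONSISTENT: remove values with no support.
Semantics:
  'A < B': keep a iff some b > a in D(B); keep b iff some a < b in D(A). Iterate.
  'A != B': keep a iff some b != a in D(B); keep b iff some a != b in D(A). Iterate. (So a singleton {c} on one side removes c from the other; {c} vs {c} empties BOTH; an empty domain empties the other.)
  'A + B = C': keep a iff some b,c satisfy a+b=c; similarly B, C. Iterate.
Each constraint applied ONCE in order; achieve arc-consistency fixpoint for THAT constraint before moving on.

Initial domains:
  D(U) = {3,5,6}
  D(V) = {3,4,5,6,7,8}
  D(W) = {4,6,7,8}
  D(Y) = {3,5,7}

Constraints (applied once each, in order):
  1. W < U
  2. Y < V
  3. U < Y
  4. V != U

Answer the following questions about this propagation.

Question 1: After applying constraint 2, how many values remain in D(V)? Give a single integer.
Answer: 5

Derivation:
Constraint 1 (W < U) on D(W)={4,6,7,8} D(U)={3,5,6}: W {4,6,7,8}->{4}; U {3,5,6}->{5,6}
Constraint 2 (Y < V) on D(Y)={3,5,7} D(V)={3,4,5,6,7,8}: V {3,4,5,6,7,8}->{4,5,6,7,8}
So after constraint 2: D(V)={4,5,6,7,8}, size = 5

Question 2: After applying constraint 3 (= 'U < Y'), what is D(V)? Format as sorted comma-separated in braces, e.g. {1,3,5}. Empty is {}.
Constraint 1 (W < U) on D(W)={4,6,7,8} D(U)={3,5,6}: W {4,6,7,8}->{4}; U {3,5,6}->{5,6}
Constraint 2 (Y < V) on D(Y)={3,5,7} D(V)={3,4,5,6,7,8}: V {3,4,5,6,7,8}->{4,5,6,7,8}
Constraint 3 (U < Y) on D(U)={5,6} D(Y)={3,5,7}: Y {3,5,7}->{7}
So after constraint 3: D(V) = {4,5,6,7,8}

Answer: {4,5,6,7,8}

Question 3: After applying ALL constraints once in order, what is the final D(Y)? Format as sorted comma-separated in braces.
Answer: {7}

Derivation:
Constraint 1 (W < U) on D(W)={4,6,7,8} D(U)={3,5,6}: W {4,6,7,8}->{4}; U {3,5,6}->{5,6}
Constraint 2 (Y < V) on D(Y)={3,5,7} D(V)={3,4,5,6,7,8}: V {3,4,5,6,7,8}->{4,5,6,7,8}
Constraint 3 (U < Y) on D(U)={5,6} D(Y)={3,5,7}: Y {3,5,7}->{7}
Constraint 4 (V != U) on D(V)={4,5,6,7,8} D(U)={5,6}: no change
So after all 4 constraints: D(Y) = {7}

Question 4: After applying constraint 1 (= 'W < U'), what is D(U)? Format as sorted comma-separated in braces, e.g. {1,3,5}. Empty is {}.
Answer: {5,6}

Derivation:
Constraint 1 (W < U) on D(W)={4,6,7,8} D(U)={3,5,6}: W {4,6,7,8}->{4}; U {3,5,6}->{5,6}
So after constraint 1: D(U) = {5,6}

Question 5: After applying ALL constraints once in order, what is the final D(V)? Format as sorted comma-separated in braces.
Constraint 1 (W < U) on D(W)={4,6,7,8} D(U)={3,5,6}: W {4,6,7,8}->{4}; U {3,5,6}->{5,6}
Constraint 2 (Y < V) on D(Y)={3,5,7} D(V)={3,4,5,6,7,8}: V {3,4,5,6,7,8}->{4,5,6,7,8}
Constraint 3 (U < Y) on D(U)={5,6} D(Y)={3,5,7}: Y {3,5,7}->{7}
Constraint 4 (V != U) on D(V)={4,5,6,7,8} D(U)={5,6}: no change
So after all 4 constraints: D(V) = {4,5,6,7,8}

Answer: {4,5,6,7,8}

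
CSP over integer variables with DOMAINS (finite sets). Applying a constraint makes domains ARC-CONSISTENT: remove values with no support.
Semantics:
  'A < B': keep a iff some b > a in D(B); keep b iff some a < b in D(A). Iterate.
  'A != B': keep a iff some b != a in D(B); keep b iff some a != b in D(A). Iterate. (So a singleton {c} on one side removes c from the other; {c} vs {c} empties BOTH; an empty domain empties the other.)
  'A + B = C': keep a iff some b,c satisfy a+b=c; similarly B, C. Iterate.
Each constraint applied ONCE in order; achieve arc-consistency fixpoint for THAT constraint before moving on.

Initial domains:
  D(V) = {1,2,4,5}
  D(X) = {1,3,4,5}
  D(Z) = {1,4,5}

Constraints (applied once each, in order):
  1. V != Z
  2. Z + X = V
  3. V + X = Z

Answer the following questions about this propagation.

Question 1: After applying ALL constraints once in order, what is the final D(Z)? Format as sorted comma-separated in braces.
Constraint 1 (V != Z) on D(V)={1,2,4,5} D(Z)={1,4,5}: no change
Constraint 2 (Z + X = V) on D(Z)={1,4,5} D(X)={1,3,4,5} D(V)={1,2,4,5}: Z {1,4,5}->{1,4}; X {1,3,4,5}->{1,3,4}; V {1,2,4,5}->{2,4,5}
Constraint 3 (V + X = Z) on D(V)={2,4,5} D(X)={1,3,4} D(Z)={1,4}: V {2,4,5}->{}; X {1,3,4}->{}; Z {1,4}->{}
So after all 3 constraints: D(Z) = {}

Answer: {}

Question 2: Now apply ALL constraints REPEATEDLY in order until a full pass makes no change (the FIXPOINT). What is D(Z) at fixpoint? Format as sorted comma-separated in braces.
Answer: {}

Derivation:
pass 0 (initial): D(Z)={1,4,5}
pass 1: V {1,2,4,5}->{}; X {1,3,4,5}->{}; Z {1,4,5}->{}
pass 2: no change
Fixpoint after 2 passes: D(Z) = {}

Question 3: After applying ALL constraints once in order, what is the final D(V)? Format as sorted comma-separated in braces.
Constraint 1 (V != Z) on D(V)={1,2,4,5} D(Z)={1,4,5}: no change
Constraint 2 (Z + X = V) on D(Z)={1,4,5} D(X)={1,3,4,5} D(V)={1,2,4,5}: Z {1,4,5}->{1,4}; X {1,3,4,5}->{1,3,4}; V {1,2,4,5}->{2,4,5}
Constraint 3 (V + X = Z) on D(V)={2,4,5} D(X)={1,3,4} D(Z)={1,4}: V {2,4,5}->{}; X {1,3,4}->{}; Z {1,4}->{}
So after all 3 constraints: D(V) = {}

Answer: {}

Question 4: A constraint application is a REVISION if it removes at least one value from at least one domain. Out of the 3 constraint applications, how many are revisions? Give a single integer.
Constraint 1 (V != Z) on D(V)={1,2,4,5} D(Z)={1,4,5}: no change => not a revision
Constraint 2 (Z + X = V) on D(Z)={1,4,5} D(X)={1,3,4,5} D(V)={1,2,4,5}: Z {1,4,5}->{1,4}; X {1,3,4,5}->{1,3,4}; V {1,2,4,5}->{2,4,5} => REVISION
Constraint 3 (V + X = Z) on D(V)={2,4,5} D(X)={1,3,4} D(Z)={1,4}: V {2,4,5}->{}; X {1,3,4}->{}; Z {1,4}->{} => REVISION
Total revisions = 2

Answer: 2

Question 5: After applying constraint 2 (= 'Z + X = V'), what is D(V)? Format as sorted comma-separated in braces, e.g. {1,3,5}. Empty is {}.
Answer: {2,4,5}

Derivation:
Constraint 1 (V != Z) on D(V)={1,2,4,5} D(Z)={1,4,5}: no change
Constraint 2 (Z + X = V) on D(Z)={1,4,5} D(X)={1,3,4,5} D(V)={1,2,4,5}: Z {1,4,5}->{1,4}; X {1,3,4,5}->{1,3,4}; V {1,2,4,5}->{2,4,5}
So after constraint 2: D(V) = {2,4,5}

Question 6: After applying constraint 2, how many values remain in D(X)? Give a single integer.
Constraint 1 (V != Z) on D(V)={1,2,4,5} D(Z)={1,4,5}: no change
Constraint 2 (Z + X = V) on D(Z)={1,4,5} D(X)={1,3,4,5} D(V)={1,2,4,5}: Z {1,4,5}->{1,4}; X {1,3,4,5}->{1,3,4}; V {1,2,4,5}->{2,4,5}
So after constraint 2: D(X)={1,3,4}, size = 3

Answer: 3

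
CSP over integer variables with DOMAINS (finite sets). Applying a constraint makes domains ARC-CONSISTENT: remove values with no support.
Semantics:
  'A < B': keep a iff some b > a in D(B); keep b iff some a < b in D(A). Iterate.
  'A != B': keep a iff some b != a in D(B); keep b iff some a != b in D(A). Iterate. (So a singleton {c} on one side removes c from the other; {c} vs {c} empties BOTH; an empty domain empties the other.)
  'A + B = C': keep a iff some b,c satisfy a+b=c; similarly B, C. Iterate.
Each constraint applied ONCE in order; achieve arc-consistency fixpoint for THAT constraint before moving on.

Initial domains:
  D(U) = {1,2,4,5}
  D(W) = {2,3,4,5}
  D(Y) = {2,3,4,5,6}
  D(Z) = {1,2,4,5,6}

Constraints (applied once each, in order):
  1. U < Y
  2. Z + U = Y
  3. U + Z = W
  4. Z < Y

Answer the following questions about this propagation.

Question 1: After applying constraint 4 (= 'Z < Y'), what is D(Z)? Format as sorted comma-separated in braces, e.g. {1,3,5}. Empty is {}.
Answer: {1,2,4}

Derivation:
Constraint 1 (U < Y) on D(U)={1,2,4,5} D(Y)={2,3,4,5,6}: no change
Constraint 2 (Z + U = Y) on D(Z)={1,2,4,5,6} D(U)={1,2,4,5} D(Y)={2,3,4,5,6}: Z {1,2,4,5,6}->{1,2,4,5}
Constraint 3 (U + Z = W) on D(U)={1,2,4,5} D(Z)={1,2,4,5} D(W)={2,3,4,5}: U {1,2,4,5}->{1,2,4}; Z {1,2,4,5}->{1,2,4}
Constraint 4 (Z < Y) on D(Z)={1,2,4} D(Y)={2,3,4,5,6}: no change
So after constraint 4: D(Z) = {1,2,4}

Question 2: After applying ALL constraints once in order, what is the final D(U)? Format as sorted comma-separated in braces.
Constraint 1 (U < Y) on D(U)={1,2,4,5} D(Y)={2,3,4,5,6}: no change
Constraint 2 (Z + U = Y) on D(Z)={1,2,4,5,6} D(U)={1,2,4,5} D(Y)={2,3,4,5,6}: Z {1,2,4,5,6}->{1,2,4,5}
Constraint 3 (U + Z = W) on D(U)={1,2,4,5} D(Z)={1,2,4,5} D(W)={2,3,4,5}: U {1,2,4,5}->{1,2,4}; Z {1,2,4,5}->{1,2,4}
Constraint 4 (Z < Y) on D(Z)={1,2,4} D(Y)={2,3,4,5,6}: no change
So after all 4 constraints: D(U) = {1,2,4}

Answer: {1,2,4}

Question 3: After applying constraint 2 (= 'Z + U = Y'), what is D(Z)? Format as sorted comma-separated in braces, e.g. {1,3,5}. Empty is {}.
Answer: {1,2,4,5}

Derivation:
Constraint 1 (U < Y) on D(U)={1,2,4,5} D(Y)={2,3,4,5,6}: no change
Constraint 2 (Z + U = Y) on D(Z)={1,2,4,5,6} D(U)={1,2,4,5} D(Y)={2,3,4,5,6}: Z {1,2,4,5,6}->{1,2,4,5}
So after constraint 2: D(Z) = {1,2,4,5}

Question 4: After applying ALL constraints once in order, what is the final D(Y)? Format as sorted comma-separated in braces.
Constraint 1 (U < Y) on D(U)={1,2,4,5} D(Y)={2,3,4,5,6}: no change
Constraint 2 (Z + U = Y) on D(Z)={1,2,4,5,6} D(U)={1,2,4,5} D(Y)={2,3,4,5,6}: Z {1,2,4,5,6}->{1,2,4,5}
Constraint 3 (U + Z = W) on D(U)={1,2,4,5} D(Z)={1,2,4,5} D(W)={2,3,4,5}: U {1,2,4,5}->{1,2,4}; Z {1,2,4,5}->{1,2,4}
Constraint 4 (Z < Y) on D(Z)={1,2,4} D(Y)={2,3,4,5,6}: no change
So after all 4 constraints: D(Y) = {2,3,4,5,6}

Answer: {2,3,4,5,6}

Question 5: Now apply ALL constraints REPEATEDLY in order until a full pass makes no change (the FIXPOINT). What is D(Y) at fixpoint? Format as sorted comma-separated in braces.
Answer: {2,3,4,5,6}

Derivation:
pass 0 (initial): D(Y)={2,3,4,5,6}
pass 1: U {1,2,4,5}->{1,2,4}; Z {1,2,4,5,6}->{1,2,4}
pass 2: no change
Fixpoint after 2 passes: D(Y) = {2,3,4,5,6}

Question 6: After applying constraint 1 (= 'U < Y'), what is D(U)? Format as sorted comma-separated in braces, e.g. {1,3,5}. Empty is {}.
Answer: {1,2,4,5}

Derivation:
Constraint 1 (U < Y) on D(U)={1,2,4,5} D(Y)={2,3,4,5,6}: no change
So after constraint 1: D(U) = {1,2,4,5}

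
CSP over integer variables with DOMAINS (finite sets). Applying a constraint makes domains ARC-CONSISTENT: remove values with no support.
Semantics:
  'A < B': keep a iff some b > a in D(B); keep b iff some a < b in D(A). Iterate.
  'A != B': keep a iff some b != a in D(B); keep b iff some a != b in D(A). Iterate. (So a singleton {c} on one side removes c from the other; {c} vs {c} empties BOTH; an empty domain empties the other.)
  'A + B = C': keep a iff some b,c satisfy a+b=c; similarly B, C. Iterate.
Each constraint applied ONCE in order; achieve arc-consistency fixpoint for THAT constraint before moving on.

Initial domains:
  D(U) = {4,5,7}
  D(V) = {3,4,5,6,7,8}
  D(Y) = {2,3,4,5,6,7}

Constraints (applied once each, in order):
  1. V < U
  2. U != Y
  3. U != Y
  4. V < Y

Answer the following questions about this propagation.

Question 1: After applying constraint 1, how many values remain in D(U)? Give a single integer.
Constraint 1 (V < U) on D(V)={3,4,5,6,7,8} D(U)={4,5,7}: V {3,4,5,6,7,8}->{3,4,5,6}
So after constraint 1: D(U)={4,5,7}, size = 3

Answer: 3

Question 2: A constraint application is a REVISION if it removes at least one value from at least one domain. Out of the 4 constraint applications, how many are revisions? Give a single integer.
Answer: 2

Derivation:
Constraint 1 (V < U) on D(V)={3,4,5,6,7,8} D(U)={4,5,7}: V {3,4,5,6,7,8}->{3,4,5,6} => REVISION
Constraint 2 (U != Y) on D(U)={4,5,7} D(Y)={2,3,4,5,6,7}: no change => not a revision
Constraint 3 (U != Y) on D(U)={4,5,7} D(Y)={2,3,4,5,6,7}: no change => not a revision
Constraint 4 (V < Y) on D(V)={3,4,5,6} D(Y)={2,3,4,5,6,7}: Y {2,3,4,5,6,7}->{4,5,6,7} => REVISION
Total revisions = 2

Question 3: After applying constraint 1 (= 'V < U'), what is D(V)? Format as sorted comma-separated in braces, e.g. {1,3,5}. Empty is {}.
Answer: {3,4,5,6}

Derivation:
Constraint 1 (V < U) on D(V)={3,4,5,6,7,8} D(U)={4,5,7}: V {3,4,5,6,7,8}->{3,4,5,6}
So after constraint 1: D(V) = {3,4,5,6}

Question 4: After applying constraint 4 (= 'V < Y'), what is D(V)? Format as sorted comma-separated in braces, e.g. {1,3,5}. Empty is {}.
Constraint 1 (V < U) on D(V)={3,4,5,6,7,8} D(U)={4,5,7}: V {3,4,5,6,7,8}->{3,4,5,6}
Constraint 2 (U != Y) on D(U)={4,5,7} D(Y)={2,3,4,5,6,7}: no change
Constraint 3 (U != Y) on D(U)={4,5,7} D(Y)={2,3,4,5,6,7}: no change
Constraint 4 (V < Y) on D(V)={3,4,5,6} D(Y)={2,3,4,5,6,7}: Y {2,3,4,5,6,7}->{4,5,6,7}
So after constraint 4: D(V) = {3,4,5,6}

Answer: {3,4,5,6}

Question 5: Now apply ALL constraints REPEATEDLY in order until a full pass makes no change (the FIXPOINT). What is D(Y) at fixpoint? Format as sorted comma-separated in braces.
Answer: {4,5,6,7}

Derivation:
pass 0 (initial): D(Y)={2,3,4,5,6,7}
pass 1: V {3,4,5,6,7,8}->{3,4,5,6}; Y {2,3,4,5,6,7}->{4,5,6,7}
pass 2: no change
Fixpoint after 2 passes: D(Y) = {4,5,6,7}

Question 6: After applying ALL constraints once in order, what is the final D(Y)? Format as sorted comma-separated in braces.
Answer: {4,5,6,7}

Derivation:
Constraint 1 (V < U) on D(V)={3,4,5,6,7,8} D(U)={4,5,7}: V {3,4,5,6,7,8}->{3,4,5,6}
Constraint 2 (U != Y) on D(U)={4,5,7} D(Y)={2,3,4,5,6,7}: no change
Constraint 3 (U != Y) on D(U)={4,5,7} D(Y)={2,3,4,5,6,7}: no change
Constraint 4 (V < Y) on D(V)={3,4,5,6} D(Y)={2,3,4,5,6,7}: Y {2,3,4,5,6,7}->{4,5,6,7}
So after all 4 constraints: D(Y) = {4,5,6,7}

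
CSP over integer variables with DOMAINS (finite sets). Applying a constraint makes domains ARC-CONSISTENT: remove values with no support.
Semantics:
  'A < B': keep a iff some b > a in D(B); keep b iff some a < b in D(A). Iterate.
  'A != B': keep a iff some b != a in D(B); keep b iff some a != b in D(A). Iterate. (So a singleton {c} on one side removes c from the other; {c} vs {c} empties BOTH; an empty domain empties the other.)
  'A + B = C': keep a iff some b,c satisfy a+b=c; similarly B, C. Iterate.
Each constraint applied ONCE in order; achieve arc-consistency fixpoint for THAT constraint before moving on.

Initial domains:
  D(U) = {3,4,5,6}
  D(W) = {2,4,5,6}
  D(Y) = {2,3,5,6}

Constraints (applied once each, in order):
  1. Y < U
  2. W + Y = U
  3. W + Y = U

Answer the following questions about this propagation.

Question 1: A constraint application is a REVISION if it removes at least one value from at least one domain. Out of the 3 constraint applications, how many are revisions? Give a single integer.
Answer: 2

Derivation:
Constraint 1 (Y < U) on D(Y)={2,3,5,6} D(U)={3,4,5,6}: Y {2,3,5,6}->{2,3,5} => REVISION
Constraint 2 (W + Y = U) on D(W)={2,4,5,6} D(Y)={2,3,5} D(U)={3,4,5,6}: W {2,4,5,6}->{2,4}; Y {2,3,5}->{2,3}; U {3,4,5,6}->{4,5,6} => REVISION
Constraint 3 (W + Y = U) on D(W)={2,4} D(Y)={2,3} D(U)={4,5,6}: no change => not a revision
Total revisions = 2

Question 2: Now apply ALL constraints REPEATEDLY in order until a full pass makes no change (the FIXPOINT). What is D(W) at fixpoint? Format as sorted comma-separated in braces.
Answer: {2,4}

Derivation:
pass 0 (initial): D(W)={2,4,5,6}
pass 1: U {3,4,5,6}->{4,5,6}; W {2,4,5,6}->{2,4}; Y {2,3,5,6}->{2,3}
pass 2: no change
Fixpoint after 2 passes: D(W) = {2,4}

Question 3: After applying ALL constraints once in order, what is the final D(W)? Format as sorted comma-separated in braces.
Constraint 1 (Y < U) on D(Y)={2,3,5,6} D(U)={3,4,5,6}: Y {2,3,5,6}->{2,3,5}
Constraint 2 (W + Y = U) on D(W)={2,4,5,6} D(Y)={2,3,5} D(U)={3,4,5,6}: W {2,4,5,6}->{2,4}; Y {2,3,5}->{2,3}; U {3,4,5,6}->{4,5,6}
Constraint 3 (W + Y = U) on D(W)={2,4} D(Y)={2,3} D(U)={4,5,6}: no change
So after all 3 constraints: D(W) = {2,4}

Answer: {2,4}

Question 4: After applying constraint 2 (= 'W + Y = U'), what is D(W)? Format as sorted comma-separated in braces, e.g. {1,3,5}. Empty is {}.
Constraint 1 (Y < U) on D(Y)={2,3,5,6} D(U)={3,4,5,6}: Y {2,3,5,6}->{2,3,5}
Constraint 2 (W + Y = U) on D(W)={2,4,5,6} D(Y)={2,3,5} D(U)={3,4,5,6}: W {2,4,5,6}->{2,4}; Y {2,3,5}->{2,3}; U {3,4,5,6}->{4,5,6}
So after constraint 2: D(W) = {2,4}

Answer: {2,4}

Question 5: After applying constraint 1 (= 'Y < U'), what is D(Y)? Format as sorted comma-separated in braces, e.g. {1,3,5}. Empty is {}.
Constraint 1 (Y < U) on D(Y)={2,3,5,6} D(U)={3,4,5,6}: Y {2,3,5,6}->{2,3,5}
So after constraint 1: D(Y) = {2,3,5}

Answer: {2,3,5}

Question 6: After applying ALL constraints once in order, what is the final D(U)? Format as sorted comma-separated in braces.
Answer: {4,5,6}

Derivation:
Constraint 1 (Y < U) on D(Y)={2,3,5,6} D(U)={3,4,5,6}: Y {2,3,5,6}->{2,3,5}
Constraint 2 (W + Y = U) on D(W)={2,4,5,6} D(Y)={2,3,5} D(U)={3,4,5,6}: W {2,4,5,6}->{2,4}; Y {2,3,5}->{2,3}; U {3,4,5,6}->{4,5,6}
Constraint 3 (W + Y = U) on D(W)={2,4} D(Y)={2,3} D(U)={4,5,6}: no change
So after all 3 constraints: D(U) = {4,5,6}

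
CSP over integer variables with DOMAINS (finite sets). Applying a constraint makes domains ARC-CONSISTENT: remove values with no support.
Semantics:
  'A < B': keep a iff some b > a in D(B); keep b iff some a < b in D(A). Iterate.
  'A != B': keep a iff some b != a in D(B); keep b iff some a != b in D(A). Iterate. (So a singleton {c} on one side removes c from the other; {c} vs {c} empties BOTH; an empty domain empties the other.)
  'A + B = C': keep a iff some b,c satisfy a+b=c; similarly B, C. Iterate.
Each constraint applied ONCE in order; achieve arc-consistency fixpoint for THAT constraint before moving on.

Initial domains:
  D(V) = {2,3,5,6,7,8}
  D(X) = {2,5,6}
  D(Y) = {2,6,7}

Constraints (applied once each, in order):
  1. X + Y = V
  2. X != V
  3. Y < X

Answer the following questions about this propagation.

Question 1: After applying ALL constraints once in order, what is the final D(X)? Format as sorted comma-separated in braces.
Constraint 1 (X + Y = V) on D(X)={2,5,6} D(Y)={2,6,7} D(V)={2,3,5,6,7,8}: Y {2,6,7}->{2,6}; V {2,3,5,6,7,8}->{7,8}
Constraint 2 (X != V) on D(X)={2,5,6} D(V)={7,8}: no change
Constraint 3 (Y < X) on D(Y)={2,6} D(X)={2,5,6}: Y {2,6}->{2}; X {2,5,6}->{5,6}
So after all 3 constraints: D(X) = {5,6}

Answer: {5,6}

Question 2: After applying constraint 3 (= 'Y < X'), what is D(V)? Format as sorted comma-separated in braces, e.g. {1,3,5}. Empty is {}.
Constraint 1 (X + Y = V) on D(X)={2,5,6} D(Y)={2,6,7} D(V)={2,3,5,6,7,8}: Y {2,6,7}->{2,6}; V {2,3,5,6,7,8}->{7,8}
Constraint 2 (X != V) on D(X)={2,5,6} D(V)={7,8}: no change
Constraint 3 (Y < X) on D(Y)={2,6} D(X)={2,5,6}: Y {2,6}->{2}; X {2,5,6}->{5,6}
So after constraint 3: D(V) = {7,8}

Answer: {7,8}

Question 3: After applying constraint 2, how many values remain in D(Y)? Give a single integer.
Answer: 2

Derivation:
Constraint 1 (X + Y = V) on D(X)={2,5,6} D(Y)={2,6,7} D(V)={2,3,5,6,7,8}: Y {2,6,7}->{2,6}; V {2,3,5,6,7,8}->{7,8}
Constraint 2 (X != V) on D(X)={2,5,6} D(V)={7,8}: no change
So after constraint 2: D(Y)={2,6}, size = 2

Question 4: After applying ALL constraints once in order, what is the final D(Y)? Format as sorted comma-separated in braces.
Constraint 1 (X + Y = V) on D(X)={2,5,6} D(Y)={2,6,7} D(V)={2,3,5,6,7,8}: Y {2,6,7}->{2,6}; V {2,3,5,6,7,8}->{7,8}
Constraint 2 (X != V) on D(X)={2,5,6} D(V)={7,8}: no change
Constraint 3 (Y < X) on D(Y)={2,6} D(X)={2,5,6}: Y {2,6}->{2}; X {2,5,6}->{5,6}
So after all 3 constraints: D(Y) = {2}

Answer: {2}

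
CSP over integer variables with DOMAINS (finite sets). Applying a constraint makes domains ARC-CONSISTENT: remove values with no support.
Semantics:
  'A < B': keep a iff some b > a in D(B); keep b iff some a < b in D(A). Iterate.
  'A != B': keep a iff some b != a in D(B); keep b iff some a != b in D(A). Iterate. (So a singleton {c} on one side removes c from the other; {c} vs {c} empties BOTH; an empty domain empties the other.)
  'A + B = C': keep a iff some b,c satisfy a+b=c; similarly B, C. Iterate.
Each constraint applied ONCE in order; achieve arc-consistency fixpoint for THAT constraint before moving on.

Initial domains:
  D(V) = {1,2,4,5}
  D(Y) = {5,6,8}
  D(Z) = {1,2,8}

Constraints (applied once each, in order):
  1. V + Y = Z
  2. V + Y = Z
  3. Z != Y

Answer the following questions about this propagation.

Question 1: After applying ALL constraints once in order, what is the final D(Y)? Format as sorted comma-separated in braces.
Constraint 1 (V + Y = Z) on D(V)={1,2,4,5} D(Y)={5,6,8} D(Z)={1,2,8}: V {1,2,4,5}->{2}; Y {5,6,8}->{6}; Z {1,2,8}->{8}
Constraint 2 (V + Y = Z) on D(V)={2} D(Y)={6} D(Z)={8}: no change
Constraint 3 (Z != Y) on D(Z)={8} D(Y)={6}: no change
So after all 3 constraints: D(Y) = {6}

Answer: {6}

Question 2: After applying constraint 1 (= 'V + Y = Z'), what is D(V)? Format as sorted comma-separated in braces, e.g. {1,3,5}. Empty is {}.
Answer: {2}

Derivation:
Constraint 1 (V + Y = Z) on D(V)={1,2,4,5} D(Y)={5,6,8} D(Z)={1,2,8}: V {1,2,4,5}->{2}; Y {5,6,8}->{6}; Z {1,2,8}->{8}
So after constraint 1: D(V) = {2}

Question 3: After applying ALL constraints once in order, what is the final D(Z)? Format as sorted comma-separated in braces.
Answer: {8}

Derivation:
Constraint 1 (V + Y = Z) on D(V)={1,2,4,5} D(Y)={5,6,8} D(Z)={1,2,8}: V {1,2,4,5}->{2}; Y {5,6,8}->{6}; Z {1,2,8}->{8}
Constraint 2 (V + Y = Z) on D(V)={2} D(Y)={6} D(Z)={8}: no change
Constraint 3 (Z != Y) on D(Z)={8} D(Y)={6}: no change
So after all 3 constraints: D(Z) = {8}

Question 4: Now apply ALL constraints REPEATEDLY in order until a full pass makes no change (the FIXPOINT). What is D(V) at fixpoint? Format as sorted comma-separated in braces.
pass 0 (initial): D(V)={1,2,4,5}
pass 1: V {1,2,4,5}->{2}; Y {5,6,8}->{6}; Z {1,2,8}->{8}
pass 2: no change
Fixpoint after 2 passes: D(V) = {2}

Answer: {2}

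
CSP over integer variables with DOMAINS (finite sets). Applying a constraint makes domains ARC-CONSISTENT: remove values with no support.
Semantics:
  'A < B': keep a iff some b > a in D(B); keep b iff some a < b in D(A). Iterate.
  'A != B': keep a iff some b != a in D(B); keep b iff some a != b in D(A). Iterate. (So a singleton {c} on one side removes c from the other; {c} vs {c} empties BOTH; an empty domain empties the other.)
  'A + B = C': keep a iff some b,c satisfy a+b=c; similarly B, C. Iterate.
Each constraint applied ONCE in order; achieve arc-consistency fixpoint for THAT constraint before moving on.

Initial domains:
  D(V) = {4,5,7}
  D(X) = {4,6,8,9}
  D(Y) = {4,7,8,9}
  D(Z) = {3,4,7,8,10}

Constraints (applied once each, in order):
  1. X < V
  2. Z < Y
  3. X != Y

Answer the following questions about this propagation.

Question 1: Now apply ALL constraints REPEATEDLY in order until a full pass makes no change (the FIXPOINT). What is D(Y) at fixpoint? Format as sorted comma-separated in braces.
Answer: {4,7,8,9}

Derivation:
pass 0 (initial): D(Y)={4,7,8,9}
pass 1: V {4,5,7}->{5,7}; X {4,6,8,9}->{4,6}; Z {3,4,7,8,10}->{3,4,7,8}
pass 2: no change
Fixpoint after 2 passes: D(Y) = {4,7,8,9}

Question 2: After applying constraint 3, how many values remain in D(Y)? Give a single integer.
Answer: 4

Derivation:
Constraint 1 (X < V) on D(X)={4,6,8,9} D(V)={4,5,7}: X {4,6,8,9}->{4,6}; V {4,5,7}->{5,7}
Constraint 2 (Z < Y) on D(Z)={3,4,7,8,10} D(Y)={4,7,8,9}: Z {3,4,7,8,10}->{3,4,7,8}
Constraint 3 (X != Y) on D(X)={4,6} D(Y)={4,7,8,9}: no change
So after constraint 3: D(Y)={4,7,8,9}, size = 4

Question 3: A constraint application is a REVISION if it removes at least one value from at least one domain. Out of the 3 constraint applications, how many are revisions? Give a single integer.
Answer: 2

Derivation:
Constraint 1 (X < V) on D(X)={4,6,8,9} D(V)={4,5,7}: X {4,6,8,9}->{4,6}; V {4,5,7}->{5,7} => REVISION
Constraint 2 (Z < Y) on D(Z)={3,4,7,8,10} D(Y)={4,7,8,9}: Z {3,4,7,8,10}->{3,4,7,8} => REVISION
Constraint 3 (X != Y) on D(X)={4,6} D(Y)={4,7,8,9}: no change => not a revision
Total revisions = 2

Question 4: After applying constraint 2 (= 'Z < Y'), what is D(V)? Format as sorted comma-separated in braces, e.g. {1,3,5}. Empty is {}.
Answer: {5,7}

Derivation:
Constraint 1 (X < V) on D(X)={4,6,8,9} D(V)={4,5,7}: X {4,6,8,9}->{4,6}; V {4,5,7}->{5,7}
Constraint 2 (Z < Y) on D(Z)={3,4,7,8,10} D(Y)={4,7,8,9}: Z {3,4,7,8,10}->{3,4,7,8}
So after constraint 2: D(V) = {5,7}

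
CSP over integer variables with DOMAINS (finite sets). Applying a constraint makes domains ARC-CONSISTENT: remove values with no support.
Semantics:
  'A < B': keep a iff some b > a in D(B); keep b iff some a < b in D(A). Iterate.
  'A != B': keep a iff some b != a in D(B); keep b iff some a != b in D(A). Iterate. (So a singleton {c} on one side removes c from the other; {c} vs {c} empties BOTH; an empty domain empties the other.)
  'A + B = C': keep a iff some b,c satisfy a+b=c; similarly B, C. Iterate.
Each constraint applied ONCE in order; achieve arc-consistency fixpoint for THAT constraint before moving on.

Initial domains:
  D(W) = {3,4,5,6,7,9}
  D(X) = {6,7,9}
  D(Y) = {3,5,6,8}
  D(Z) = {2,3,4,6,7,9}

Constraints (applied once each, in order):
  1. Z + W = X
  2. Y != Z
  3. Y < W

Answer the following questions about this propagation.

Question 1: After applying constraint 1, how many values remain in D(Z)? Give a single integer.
Constraint 1 (Z + W = X) on D(Z)={2,3,4,6,7,9} D(W)={3,4,5,6,7,9} D(X)={6,7,9}: Z {2,3,4,6,7,9}->{2,3,4,6}; W {3,4,5,6,7,9}->{3,4,5,6,7}
So after constraint 1: D(Z)={2,3,4,6}, size = 4

Answer: 4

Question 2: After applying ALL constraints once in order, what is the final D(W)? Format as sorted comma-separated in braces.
Constraint 1 (Z + W = X) on D(Z)={2,3,4,6,7,9} D(W)={3,4,5,6,7,9} D(X)={6,7,9}: Z {2,3,4,6,7,9}->{2,3,4,6}; W {3,4,5,6,7,9}->{3,4,5,6,7}
Constraint 2 (Y != Z) on D(Y)={3,5,6,8} D(Z)={2,3,4,6}: no change
Constraint 3 (Y < W) on D(Y)={3,5,6,8} D(W)={3,4,5,6,7}: Y {3,5,6,8}->{3,5,6}; W {3,4,5,6,7}->{4,5,6,7}
So after all 3 constraints: D(W) = {4,5,6,7}

Answer: {4,5,6,7}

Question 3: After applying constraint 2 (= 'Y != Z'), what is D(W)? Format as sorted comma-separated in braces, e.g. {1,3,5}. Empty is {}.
Constraint 1 (Z + W = X) on D(Z)={2,3,4,6,7,9} D(W)={3,4,5,6,7,9} D(X)={6,7,9}: Z {2,3,4,6,7,9}->{2,3,4,6}; W {3,4,5,6,7,9}->{3,4,5,6,7}
Constraint 2 (Y != Z) on D(Y)={3,5,6,8} D(Z)={2,3,4,6}: no change
So after constraint 2: D(W) = {3,4,5,6,7}

Answer: {3,4,5,6,7}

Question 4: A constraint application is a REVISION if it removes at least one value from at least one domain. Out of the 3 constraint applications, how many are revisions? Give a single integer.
Answer: 2

Derivation:
Constraint 1 (Z + W = X) on D(Z)={2,3,4,6,7,9} D(W)={3,4,5,6,7,9} D(X)={6,7,9}: Z {2,3,4,6,7,9}->{2,3,4,6}; W {3,4,5,6,7,9}->{3,4,5,6,7} => REVISION
Constraint 2 (Y != Z) on D(Y)={3,5,6,8} D(Z)={2,3,4,6}: no change => not a revision
Constraint 3 (Y < W) on D(Y)={3,5,6,8} D(W)={3,4,5,6,7}: Y {3,5,6,8}->{3,5,6}; W {3,4,5,6,7}->{4,5,6,7} => REVISION
Total revisions = 2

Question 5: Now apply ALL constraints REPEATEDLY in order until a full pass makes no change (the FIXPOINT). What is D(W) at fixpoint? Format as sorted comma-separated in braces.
Answer: {4,5,6,7}

Derivation:
pass 0 (initial): D(W)={3,4,5,6,7,9}
pass 1: W {3,4,5,6,7,9}->{4,5,6,7}; Y {3,5,6,8}->{3,5,6}; Z {2,3,4,6,7,9}->{2,3,4,6}
pass 2: Z {2,3,4,6}->{2,3,4}
pass 3: no change
Fixpoint after 3 passes: D(W) = {4,5,6,7}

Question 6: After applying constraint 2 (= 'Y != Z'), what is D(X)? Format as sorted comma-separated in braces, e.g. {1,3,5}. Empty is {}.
Answer: {6,7,9}

Derivation:
Constraint 1 (Z + W = X) on D(Z)={2,3,4,6,7,9} D(W)={3,4,5,6,7,9} D(X)={6,7,9}: Z {2,3,4,6,7,9}->{2,3,4,6}; W {3,4,5,6,7,9}->{3,4,5,6,7}
Constraint 2 (Y != Z) on D(Y)={3,5,6,8} D(Z)={2,3,4,6}: no change
So after constraint 2: D(X) = {6,7,9}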